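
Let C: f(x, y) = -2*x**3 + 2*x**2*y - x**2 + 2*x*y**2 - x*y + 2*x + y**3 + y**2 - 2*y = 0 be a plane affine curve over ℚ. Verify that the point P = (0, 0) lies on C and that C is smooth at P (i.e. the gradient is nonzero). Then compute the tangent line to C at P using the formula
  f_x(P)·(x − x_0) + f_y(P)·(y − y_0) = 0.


Tangent line at P: 2*x - 2*y = 0.

Step 1: f(0, 0) = 0, so P lies on C.
Step 2: partial derivatives
  f_x(x, y) = -6*x**2 + 4*x*y - 2*x + 2*y**2 - y + 2, f_y(x, y) = 2*x**2 + 4*x*y - x + 3*y**2 + 2*y - 2.
  f_x(P) = 2, f_y(P) = -2 (gradient nonzero, so P is smooth).
Step 3: tangent line at P: 2·(x − 0) + -2·(y − 0) = 0.
Expanding: 2*x - 2*y = 0.


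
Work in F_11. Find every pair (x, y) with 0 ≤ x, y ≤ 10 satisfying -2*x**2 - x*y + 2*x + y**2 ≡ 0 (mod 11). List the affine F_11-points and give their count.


Affine F_11-points: {(0, 0), (1, 0), (1, 1), (2, 5), (2, 8), (5, 1), (5, 4), (6, 8), (6, 9), (7, 9)}; count = 10.

For each of the 121 pairs (x, y) ∈ F_11², evaluate f(x, y) mod 11. Record the zeros.
  x = 0: [0↦0, 1↦1, 2↦4, 3↦9, 4↦5, 5↦3, 6↦3, 7↦5, 8↦9, 9↦4, 10↦1]  zeros at y ∈ {0}
  x = 1: [0↦0, 1↦0, 2↦2, 3↦6, 4↦1, 5↦9, 6↦8, 7↦9, 8↦1, 9↦6, 10↦2]  zeros at y ∈ {0, 1}
  x = 2: [0↦7, 1↦6, 2↦7, 3↦10, 4↦4, 5↦0, 6↦9, 7↦9, 8↦0, 9↦4, 10↦10]  zeros at y ∈ {5, 8}
  x = 3: [0↦10, 1↦8, 2↦8, 3↦10, 4↦3, 5↦9, 6↦6, 7↦5, 8↦6, 9↦9, 10↦3]  zeros at y ∈ ∅
  x = 4: [0↦9, 1↦6, 2↦5, 3↦6, 4↦9, 5↦3, 6↦10, 7↦8, 8↦8, 9↦10, 10↦3]  zeros at y ∈ ∅
  x = 5: [0↦4, 1↦0, 2↦9, 3↦9, 4↦0, 5↦4, 6↦10, 7↦7, 8↦6, 9↦7, 10↦10]  zeros at y ∈ {1, 4}
  x = 6: [0↦6, 1↦1, 2↦9, 3↦8, 4↦9, 5↦1, 6↦6, 7↦2, 8↦0, 9↦0, 10↦2]  zeros at y ∈ {8, 9}
  x = 7: [0↦4, 1↦9, 2↦5, 3↦3, 4↦3, 5↦5, 6↦9, 7↦4, 8↦1, 9↦0, 10↦1]  zeros at y ∈ {9}
  x = 8: [0↦9, 1↦2, 2↦8, 3↦5, 4↦4, 5↦5, 6↦8, 7↦2, 8↦9, 9↦7, 10↦7]  zeros at y ∈ ∅
  x = 9: [0↦10, 1↦2, 2↦7, 3↦3, 4↦1, 5↦1, 6↦3, 7↦7, 8↦2, 9↦10, 10↦9]  zeros at y ∈ ∅
  x = 10: [0↦7, 1↦9, 2↦2, 3↦8, 4↦5, 5↦4, 6↦5, 7↦8, 8↦2, 9↦9, 10↦7]  zeros at y ∈ ∅
Collecting zeros: affine points = {(0, 0), (1, 0), (1, 1), (2, 5), (2, 8), (5, 1), (5, 4), (6, 8), (6, 9), (7, 9)}.
Total count |C(F_11)_aff| = 10.


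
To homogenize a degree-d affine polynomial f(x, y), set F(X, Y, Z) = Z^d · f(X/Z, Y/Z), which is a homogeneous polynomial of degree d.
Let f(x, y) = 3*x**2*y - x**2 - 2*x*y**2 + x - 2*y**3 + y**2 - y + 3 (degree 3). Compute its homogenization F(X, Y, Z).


F(X, Y, Z) = 3*X**2*Y - X**2*Z - 2*X*Y**2 + X*Z**2 - 2*Y**3 + Y**2*Z - Y*Z**2 + 3*Z**3

deg(f) = 3.
Substitute x = X/Z, y = Y/Z into f, then multiply by Z^3.
  monomial 3·x^2·y^1 ↦ 3·X^2·Y^1·Z^0.
  monomial -1·x^2·y^0 ↦ -1·X^2·Y^0·Z^1.
  monomial -2·x^1·y^2 ↦ -2·X^1·Y^2·Z^0.
  monomial 1·x^1·y^0 ↦ 1·X^1·Y^0·Z^2.
  monomial -2·x^0·y^3 ↦ -2·X^0·Y^3·Z^0.
  monomial 1·x^0·y^2 ↦ 1·X^0·Y^2·Z^1.
  monomial -1·x^0·y^1 ↦ -1·X^0·Y^1·Z^2.
  monomial 3·x^0·y^0 ↦ 3·X^0·Y^0·Z^3.
Collecting: F(X, Y, Z) = 3*X**2*Y - X**2*Z - 2*X*Y**2 + X*Z**2 - 2*Y**3 + Y**2*Z - Y*Z**2 + 3*Z**3.


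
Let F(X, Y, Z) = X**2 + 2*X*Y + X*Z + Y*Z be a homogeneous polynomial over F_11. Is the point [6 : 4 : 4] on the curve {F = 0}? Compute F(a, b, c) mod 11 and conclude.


F(6,4,4) ≡ 3 (mod 11); P is NOT on the curve.

Evaluate F(6, 4, 4) term-by-term (mod 11).
  X**2 ↦ 1·36·1·1 = 36
  2*X*Y ↦ 2·6·4·1 = 48
  X*Z ↦ 1·6·1·4 = 24
  Y*Z ↦ 1·1·4·4 = 16
Sum: F(6, 4, 4) = (36) + (48) + (24) + (16) = 124.
Reducing mod 11: 124 ≡ 3 (mod 11).
Since F(a, b, c) ≡ 3 ≠ 0 (mod 11), P does NOT lie on the curve.


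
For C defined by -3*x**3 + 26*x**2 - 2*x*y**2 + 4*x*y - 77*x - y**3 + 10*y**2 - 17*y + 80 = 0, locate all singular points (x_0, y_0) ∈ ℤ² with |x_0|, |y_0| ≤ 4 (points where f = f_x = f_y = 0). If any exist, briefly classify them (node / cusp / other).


Singular points: {(3, 1)}; classification: node.

Compute partial derivatives:
  f_x = -9*x**2 + 52*x - 2*y**2 + 4*y - 77.
  f_y = -4*x*y + 4*x - 3*y**2 + 20*y - 17.
Scan x_0 ∈ {−4, ..., 4}. For each x_0, f_y(x_0, y) is a polynomial in y; find its integer roots y ∈ {−4, ..., 4}, then test f_x and f at those candidates.
  x = -4: f_y(-4, y) = -3*y**2 + 36*y - 33; vanishes at y ∈ {1}. (-4, 1): f_x = -427 ≠ 0.
  x = -3: f_y(-3, y) = -3*y**2 + 32*y - 29; vanishes at y ∈ {1}. (-3, 1): f_x = -312 ≠ 0.
  x = -2: f_y(-2, y) = -3*y**2 + 28*y - 25; vanishes at y ∈ {1}. (-2, 1): f_x = -215 ≠ 0.
  x = -1: f_y(-1, y) = -3*y**2 + 24*y - 21; vanishes at y ∈ {1}. (-1, 1): f_x = -136 ≠ 0.
  x = 0: f_y(0, y) = -3*y**2 + 20*y - 17; vanishes at y ∈ {1}. (0, 1): f_x = -75 ≠ 0.
  x = 1: f_y(1, y) = -3*y**2 + 16*y - 13; vanishes at y ∈ {1}. (1, 1): f_x = -32 ≠ 0.
  x = 2: f_y(2, y) = -3*y**2 + 12*y - 9; vanishes at y ∈ {1, 3}. (2, 1): f_x = -7 ≠ 0; (2, 3): f_x = -15 ≠ 0.
  x = 3: f_y(3, y) = -3*y**2 + 8*y - 5; vanishes at y ∈ {1}. (3, 1): f_x = 0, f = 0 — SINGULAR.
  x = 4: f_y(4, y) = -3*y**2 + 4*y - 1; vanishes at y ∈ {1}. (4, 1): f_x = -11 ≠ 0.
Only singular point on the grid: (3, 1).
Classify: substitute x = 3 + u, y = 1 + v and expand: f = -3*u**3 - u**2 - 2*u*v**2 - v**3 + v**2.
No constant or linear terms (consistent with a singular point). Quadratic part: -u**2 + v**2. Cubic part: -3*u**3 - 2*u*v**2 - v**3.
The quadratic part v**2 - u**2 = (v − u)(v + u) splits into two distinct linear factors, so there are two distinct tangent lines y − 1 = ±(x − 3) — this is a node (ordinary double point).
Classification: node.


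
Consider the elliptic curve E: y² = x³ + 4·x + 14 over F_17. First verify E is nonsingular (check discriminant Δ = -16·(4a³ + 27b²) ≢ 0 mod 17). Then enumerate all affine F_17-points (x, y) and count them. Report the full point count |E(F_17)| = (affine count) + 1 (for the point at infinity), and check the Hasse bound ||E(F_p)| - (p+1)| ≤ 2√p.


Affine points = {(1, 6), (1, 11), (2, 8), (2, 9), (3, 6), (3, 11), (4, 3), (4, 14), (6, 4), (6, 13), (10, 0), (13, 6), (13, 11), (14, 3), (14, 14), (15, 7), (15, 10), (16, 3), (16, 14)}; affine count = 19; |E(F_17)| = 20.

Discriminant check: Δ ∝ 4a³ + 27b² = 4·4³ + 27·14² = 4·64 + 27·196 ≡ 6 (mod 17). Nonzero ⇒ E is nonsingular.
For each x ∈ F_17, compute rhs = x³ + 4·x + 14 mod 17, then count y ∈ F_17 with y² ≡ rhs.
  x = 0: rhs = 14, matching y values: none (0 points).
  x = 1: rhs = 2, matching y values: 6, 11 (2 points).
  x = 2: rhs = 13, matching y values: 8, 9 (2 points).
  x = 3: rhs = 2, matching y values: 6, 11 (2 points).
  x = 4: rhs = 9, matching y values: 3, 14 (2 points).
  x = 5: rhs = 6, matching y values: none (0 points).
  x = 6: rhs = 16, matching y values: 4, 13 (2 points).
  x = 7: rhs = 11, matching y values: none (0 points).
  x = 8: rhs = 14, matching y values: none (0 points).
  x = 9: rhs = 14, matching y values: none (0 points).
  x = 10: rhs = 0, matching y values: 0 (1 points).
  x = 11: rhs = 12, matching y values: none (0 points).
  x = 12: rhs = 5, matching y values: none (0 points).
  x = 13: rhs = 2, matching y values: 6, 11 (2 points).
  x = 14: rhs = 9, matching y values: 3, 14 (2 points).
  x = 15: rhs = 15, matching y values: 7, 10 (2 points).
  x = 16: rhs = 9, matching y values: 3, 14 (2 points).
Total affine count: 19.
Full point count |E(F_17)| = 19 + 1 = 20.
Hasse bound: |20 − (17+1)| = |2| = 2 ≤ 2√17 ≈ 8.2462 ✓.


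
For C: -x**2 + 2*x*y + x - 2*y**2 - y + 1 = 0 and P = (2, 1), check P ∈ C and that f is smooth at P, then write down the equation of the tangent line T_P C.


Tangent line at P: -x - y + 3 = 0.

Step 1: f(2, 1) = 0, so P lies on C.
Step 2: partial derivatives
  f_x(x, y) = -2*x + 2*y + 1, f_y(x, y) = 2*x - 4*y - 1.
  f_x(P) = -1, f_y(P) = -1 (gradient nonzero, so P is smooth).
Step 3: tangent line at P: -1·(x − 2) + -1·(y − 1) = 0.
Expanding: -x - y + 3 = 0.


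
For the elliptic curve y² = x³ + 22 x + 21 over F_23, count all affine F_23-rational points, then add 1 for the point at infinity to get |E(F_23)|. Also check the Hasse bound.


Affine points = {(2, 2), (2, 21), (4, 9), (4, 14), (5, 7), (5, 16), (6, 1), (6, 22), (7, 9), (7, 14), (12, 9), (12, 14), (15, 0), (17, 8), (17, 15), (18, 4), (18, 19)}; affine count = 17; |E(F_23)| = 18.

Discriminant check: Δ ∝ 4a³ + 27b² = 4·22³ + 27·21² = 4·10648 + 27·441 ≡ 12 (mod 23). Nonzero ⇒ E is nonsingular.
For each x ∈ F_23, compute rhs = x³ + 22·x + 21 mod 23, then count y ∈ F_23 with y² ≡ rhs.
  x = 0: rhs = 21, matching y values: none (0 points).
  x = 1: rhs = 21, matching y values: none (0 points).
  x = 2: rhs = 4, matching y values: 2, 21 (2 points).
  x = 3: rhs = 22, matching y values: none (0 points).
  x = 4: rhs = 12, matching y values: 9, 14 (2 points).
  x = 5: rhs = 3, matching y values: 7, 16 (2 points).
  x = 6: rhs = 1, matching y values: 1, 22 (2 points).
  x = 7: rhs = 12, matching y values: 9, 14 (2 points).
  x = 8: rhs = 19, matching y values: none (0 points).
  x = 9: rhs = 5, matching y values: none (0 points).
  x = 10: rhs = 22, matching y values: none (0 points).
  x = 11: rhs = 7, matching y values: none (0 points).
  x = 12: rhs = 12, matching y values: 9, 14 (2 points).
  x = 13: rhs = 20, matching y values: none (0 points).
  x = 14: rhs = 14, matching y values: none (0 points).
  x = 15: rhs = 0, matching y values: 0 (1 points).
  x = 16: rhs = 7, matching y values: none (0 points).
  x = 17: rhs = 18, matching y values: 8, 15 (2 points).
  x = 18: rhs = 16, matching y values: 4, 19 (2 points).
  x = 19: rhs = 7, matching y values: none (0 points).
  x = 20: rhs = 20, matching y values: none (0 points).
  x = 21: rhs = 15, matching y values: none (0 points).
  x = 22: rhs = 21, matching y values: none (0 points).
Total affine count: 17.
Full point count |E(F_23)| = 17 + 1 = 18.
Hasse bound: |18 − (23+1)| = |-6| = 6 ≤ 2√23 ≈ 9.5917 ✓.


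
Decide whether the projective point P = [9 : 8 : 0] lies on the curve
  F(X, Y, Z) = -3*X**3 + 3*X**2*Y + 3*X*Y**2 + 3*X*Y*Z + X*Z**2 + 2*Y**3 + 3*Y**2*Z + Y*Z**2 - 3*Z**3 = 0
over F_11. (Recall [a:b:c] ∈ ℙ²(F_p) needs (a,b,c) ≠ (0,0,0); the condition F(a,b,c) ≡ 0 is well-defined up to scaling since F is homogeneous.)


F(9,8,0) ≡ 1 (mod 11); P is NOT on the curve.

Evaluate F(9, 8, 0) term-by-term (mod 11).
  -3*X**3 ↦ -3·729·1·1 = -2187
  3*X**2*Y ↦ 3·81·8·1 = 1944
  3*X*Y**2 ↦ 3·9·64·1 = 1728
  3*X*Y*Z ↦ 3·9·8·0 = 0
  X*Z**2 ↦ 1·9·1·0 = 0
  2*Y**3 ↦ 2·1·512·1 = 1024
  3*Y**2*Z ↦ 3·1·64·0 = 0
  Y*Z**2 ↦ 1·1·8·0 = 0
  -3*Z**3 ↦ -3·1·1·0 = 0
Sum: F(9, 8, 0) = (-2187) + (1944) + (1728) + (0) + (0) + (1024) + (0) + (0) + (0) = 2509.
Reducing mod 11: 2509 ≡ 1 (mod 11).
Since F(a, b, c) ≡ 1 ≠ 0 (mod 11), P does NOT lie on the curve.


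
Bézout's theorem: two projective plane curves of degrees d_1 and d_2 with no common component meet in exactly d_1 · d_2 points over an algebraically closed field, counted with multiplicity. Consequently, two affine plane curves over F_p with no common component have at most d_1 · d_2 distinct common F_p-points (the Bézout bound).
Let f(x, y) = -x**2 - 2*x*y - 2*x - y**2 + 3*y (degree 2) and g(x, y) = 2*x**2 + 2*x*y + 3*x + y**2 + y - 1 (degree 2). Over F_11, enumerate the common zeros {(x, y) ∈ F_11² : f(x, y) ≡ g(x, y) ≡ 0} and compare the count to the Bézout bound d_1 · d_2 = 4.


Common zeros: {(0, 3), (8, 7)}; count = 2; Bézout bound = 4.

deg(f) = 2, deg(g) = 2, so Bézout bound = 4.
Scan x ∈ F_11. For each x, list the y ∈ F_11 with f(x, y) ≡ 0 and those with g(x, y) ≡ 0 (mod 11); the common zeros in that column are the intersection.
  x = 0: f ≡ 0 at y ∈ {0, 3}; g ≡ 0 at y ∈ {3, 7}; common: {3}.
  x = 1: f ≡ 0 at y ∈ {6}; g ≡ 0 at y ∈ {3, 5}; common: ∅.
  x = 2: f ≡ 0 at y ∈ ∅; g ≡ 0 at y ∈ ∅; common: ∅.
  x = 3: f ≡ 0 at y ∈ {3, 5}; g ≡ 0 at y ∈ {2}; common: ∅.
  x = 4: f ≡ 0 at y ∈ ∅; g ≡ 0 at y ∈ ∅; common: ∅.
  x = 5: f ≡ 0 at y ∈ ∅; g ≡ 0 at y ∈ ∅; common: ∅.
  x = 6: f ≡ 0 at y ∈ ∅; g ≡ 0 at y ∈ {10}; common: ∅.
  x = 7: f ≡ 0 at y ∈ {5, 6}; g ≡ 0 at y ∈ ∅; common: ∅.
  x = 8: f ≡ 0 at y ∈ {2, 7}; g ≡ 0 at y ∈ {7, 9}; common: {7}.
  x = 9: f ≡ 0 at y ∈ {0, 7}; g ≡ 0 at y ∈ {5, 9}; common: ∅.
  x = 10: f ≡ 0 at y ∈ ∅; g ≡ 0 at y ∈ {2, 10}; common: ∅.
Collecting: common zeros = {(0, 3), (8, 7)}, so the count is 2.
Comparison with the Bézout bound: 2 ≤ 4 = deg(f)·deg(g), as expected for curves with no common component (the affine F_11-count falls short of the bound because intersections may lie at infinity, over extension fields, or carry multiplicity).


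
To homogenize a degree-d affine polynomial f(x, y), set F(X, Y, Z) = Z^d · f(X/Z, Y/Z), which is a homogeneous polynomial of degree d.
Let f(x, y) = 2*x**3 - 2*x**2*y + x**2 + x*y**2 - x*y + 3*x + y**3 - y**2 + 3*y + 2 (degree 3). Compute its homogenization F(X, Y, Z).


F(X, Y, Z) = 2*X**3 - 2*X**2*Y + X**2*Z + X*Y**2 - X*Y*Z + 3*X*Z**2 + Y**3 - Y**2*Z + 3*Y*Z**2 + 2*Z**3

deg(f) = 3.
Substitute x = X/Z, y = Y/Z into f, then multiply by Z^3.
  monomial 2·x^3·y^0 ↦ 2·X^3·Y^0·Z^0.
  monomial -2·x^2·y^1 ↦ -2·X^2·Y^1·Z^0.
  monomial 1·x^2·y^0 ↦ 1·X^2·Y^0·Z^1.
  monomial 1·x^1·y^2 ↦ 1·X^1·Y^2·Z^0.
  monomial -1·x^1·y^1 ↦ -1·X^1·Y^1·Z^1.
  monomial 3·x^1·y^0 ↦ 3·X^1·Y^0·Z^2.
  monomial 1·x^0·y^3 ↦ 1·X^0·Y^3·Z^0.
  monomial -1·x^0·y^2 ↦ -1·X^0·Y^2·Z^1.
  monomial 3·x^0·y^1 ↦ 3·X^0·Y^1·Z^2.
  monomial 2·x^0·y^0 ↦ 2·X^0·Y^0·Z^3.
Collecting: F(X, Y, Z) = 2*X**3 - 2*X**2*Y + X**2*Z + X*Y**2 - X*Y*Z + 3*X*Z**2 + Y**3 - Y**2*Z + 3*Y*Z**2 + 2*Z**3.


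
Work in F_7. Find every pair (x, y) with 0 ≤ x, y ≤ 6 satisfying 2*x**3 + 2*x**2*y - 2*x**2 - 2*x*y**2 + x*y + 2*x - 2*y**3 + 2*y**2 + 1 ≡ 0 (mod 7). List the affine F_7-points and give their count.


Affine F_7-points: {(0, 2), (0, 3), (1, 2), (1, 3), (4, 0), (4, 1), (4, 3), (5, 2), (5, 4), (6, 6)}; count = 10.

For each of the 49 pairs (x, y) ∈ F_7², evaluate f(x, y) mod 7. Record the zeros.
  x = 0: [0↦1, 1↦1, 2↦0, 3↦0, 4↦3, 5↦4, 6↦5]  zeros at y ∈ {2, 3}
  x = 1: [0↦3, 1↦4, 2↦0, 3↦0, 4↦6, 5↦6, 6↦2]  zeros at y ∈ {2, 3}
  x = 2: [0↦6, 1↦5, 2↦2, 3↦6, 4↦5, 5↦1, 6↦3]  zeros at y ∈ ∅
  x = 3: [0↦1, 1↦2, 2↦4, 3↦2, 4↦5, 5↦1, 6↦6]  zeros at y ∈ ∅
  x = 4: [0↦0, 1↦0, 2↦4, 3↦0, 4↦4, 5↦4, 6↦2]  zeros at y ∈ {0, 1, 3}
  x = 5: [0↦1, 1↦4, 2↦0, 3↦5, 4↦0, 5↦1, 6↦3]  zeros at y ∈ {2, 4}
  x = 6: [0↦2, 1↦5, 2↦4, 3↦1, 4↦5, 5↦4, 6↦0]  zeros at y ∈ {6}
Collecting zeros: affine points = {(0, 2), (0, 3), (1, 2), (1, 3), (4, 0), (4, 1), (4, 3), (5, 2), (5, 4), (6, 6)}.
Total count |C(F_7)_aff| = 10.


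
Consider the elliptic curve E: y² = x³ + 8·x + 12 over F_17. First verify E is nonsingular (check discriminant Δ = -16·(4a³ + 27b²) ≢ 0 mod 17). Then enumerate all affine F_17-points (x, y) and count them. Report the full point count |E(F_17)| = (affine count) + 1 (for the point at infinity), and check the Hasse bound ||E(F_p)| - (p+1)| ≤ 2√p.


Affine points = {(1, 2), (1, 15), (2, 6), (2, 11), (6, 2), (6, 15), (10, 2), (10, 15), (12, 0), (13, 1), (13, 16)}; affine count = 11; |E(F_17)| = 12.

Discriminant check: Δ ∝ 4a³ + 27b² = 4·8³ + 27·12² = 4·512 + 27·144 ≡ 3 (mod 17). Nonzero ⇒ E is nonsingular.
For each x ∈ F_17, compute rhs = x³ + 8·x + 12 mod 17, then count y ∈ F_17 with y² ≡ rhs.
  x = 0: rhs = 12, matching y values: none (0 points).
  x = 1: rhs = 4, matching y values: 2, 15 (2 points).
  x = 2: rhs = 2, matching y values: 6, 11 (2 points).
  x = 3: rhs = 12, matching y values: none (0 points).
  x = 4: rhs = 6, matching y values: none (0 points).
  x = 5: rhs = 7, matching y values: none (0 points).
  x = 6: rhs = 4, matching y values: 2, 15 (2 points).
  x = 7: rhs = 3, matching y values: none (0 points).
  x = 8: rhs = 10, matching y values: none (0 points).
  x = 9: rhs = 14, matching y values: none (0 points).
  x = 10: rhs = 4, matching y values: 2, 15 (2 points).
  x = 11: rhs = 3, matching y values: none (0 points).
  x = 12: rhs = 0, matching y values: 0 (1 points).
  x = 13: rhs = 1, matching y values: 1, 16 (2 points).
  x = 14: rhs = 12, matching y values: none (0 points).
  x = 15: rhs = 5, matching y values: none (0 points).
  x = 16: rhs = 3, matching y values: none (0 points).
Total affine count: 11.
Full point count |E(F_17)| = 11 + 1 = 12.
Hasse bound: |12 − (17+1)| = |-6| = 6 ≤ 2√17 ≈ 8.2462 ✓.


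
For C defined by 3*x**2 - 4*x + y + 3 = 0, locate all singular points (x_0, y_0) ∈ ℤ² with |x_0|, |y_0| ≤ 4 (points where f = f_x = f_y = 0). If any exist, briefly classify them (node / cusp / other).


No singular points in the scanned grid; C is smooth there.

Compute partial derivatives:
  f_x = 6*x - 4.
  f_y = 1.
f_y = 1 is a nonzero constant, so f_y never vanishes: no point (x, y) can satisfy f = f_x = f_y = 0. In particular no (x, y) ∈ {−4, ..., 4}² is singular; the curve is smooth.


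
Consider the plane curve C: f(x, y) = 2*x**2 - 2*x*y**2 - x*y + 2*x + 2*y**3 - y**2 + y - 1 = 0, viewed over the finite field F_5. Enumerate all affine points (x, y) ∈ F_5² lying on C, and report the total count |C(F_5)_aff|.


Affine F_5-points: {(0, 4), (1, 3), (2, 2), (2, 4)}; count = 4.

For each of the 25 pairs (x, y) ∈ F_5², evaluate f(x, y) mod 5. Record the zeros.
  x = 0: [0↦4, 1↦1, 2↦3, 3↦2, 4↦0]  zeros at y ∈ {4}
  x = 1: [0↦3, 1↦2, 2↦2, 3↦0, 4↦3]  zeros at y ∈ {3}
  x = 2: [0↦1, 1↦2, 2↦0, 3↦2, 4↦0]  zeros at y ∈ {2, 4}
  x = 3: [0↦3, 1↦1, 2↦2, 3↦3, 4↦1]  zeros at y ∈ ∅
  x = 4: [0↦4, 1↦4, 2↦3, 3↦3, 4↦1]  zeros at y ∈ ∅
Collecting zeros: affine points = {(0, 4), (1, 3), (2, 2), (2, 4)}.
Total count |C(F_5)_aff| = 4.


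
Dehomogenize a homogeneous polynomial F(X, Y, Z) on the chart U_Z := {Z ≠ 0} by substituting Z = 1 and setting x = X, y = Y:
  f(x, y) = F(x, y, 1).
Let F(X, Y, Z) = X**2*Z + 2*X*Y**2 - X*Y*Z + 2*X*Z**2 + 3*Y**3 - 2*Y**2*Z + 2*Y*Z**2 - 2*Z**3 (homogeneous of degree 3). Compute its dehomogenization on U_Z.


f(x, y) = x**2 + 2*x*y**2 - x*y + 2*x + 3*y**3 - 2*y**2 + 2*y - 2

On U_Z we set Z = 1. Each monomial c·X^i·Y^j·Z^k in F becomes c·x^i·y^j·1^k = c·x^i·y^j.
Substituting Z = 1: F(X, Y, 1) = x**2 + 2*x*y**2 - x*y + 2*x + 3*y**3 - 2*y**2 + 2*y - 2.
Note: deg(f) ≤ deg(F) = 3; strict inequality happens when F is divisible by Z (lost terms).


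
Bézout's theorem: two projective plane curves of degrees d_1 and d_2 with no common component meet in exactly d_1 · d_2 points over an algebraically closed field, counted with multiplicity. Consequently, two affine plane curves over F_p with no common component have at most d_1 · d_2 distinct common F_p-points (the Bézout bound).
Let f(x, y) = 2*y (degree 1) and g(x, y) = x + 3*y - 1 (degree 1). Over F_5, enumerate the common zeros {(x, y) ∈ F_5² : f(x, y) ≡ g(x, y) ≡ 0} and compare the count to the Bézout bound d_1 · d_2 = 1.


Common zeros: {(1, 0)}; count = 1; Bézout bound = 1.

deg(f) = 1, deg(g) = 1, so Bézout bound = 1.
Scan x ∈ F_5. For each x, list the y ∈ F_5 with f(x, y) ≡ 0 and those with g(x, y) ≡ 0 (mod 5); the common zeros in that column are the intersection.
  x = 0: f ≡ 0 at y ∈ {0}; g ≡ 0 at y ∈ {2}; common: ∅.
  x = 1: f ≡ 0 at y ∈ {0}; g ≡ 0 at y ∈ {0}; common: {0}.
  x = 2: f ≡ 0 at y ∈ {0}; g ≡ 0 at y ∈ {3}; common: ∅.
  x = 3: f ≡ 0 at y ∈ {0}; g ≡ 0 at y ∈ {1}; common: ∅.
  x = 4: f ≡ 0 at y ∈ {0}; g ≡ 0 at y ∈ {4}; common: ∅.
Collecting: common zeros = {(1, 0)}, so the count is 1.
Comparison with the Bézout bound: 1 ≤ 1 = deg(f)·deg(g), as expected for curves with no common component (the bound is attained).


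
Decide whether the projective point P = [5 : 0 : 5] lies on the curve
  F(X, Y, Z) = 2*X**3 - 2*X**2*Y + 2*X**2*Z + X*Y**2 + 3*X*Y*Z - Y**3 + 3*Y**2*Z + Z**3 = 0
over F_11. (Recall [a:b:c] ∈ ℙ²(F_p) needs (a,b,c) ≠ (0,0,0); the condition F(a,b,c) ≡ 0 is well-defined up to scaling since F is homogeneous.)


F(5,0,5) ≡ 9 (mod 11); P is NOT on the curve.

Evaluate F(5, 0, 5) term-by-term (mod 11).
  2*X**3 ↦ 2·125·1·1 = 250
  -2*X**2*Y ↦ -2·25·0·1 = 0
  2*X**2*Z ↦ 2·25·1·5 = 250
  X*Y**2 ↦ 1·5·0·1 = 0
  3*X*Y*Z ↦ 3·5·0·5 = 0
  -Y**3 ↦ -1·1·0·1 = 0
  3*Y**2*Z ↦ 3·1·0·5 = 0
  Z**3 ↦ 1·1·1·125 = 125
Sum: F(5, 0, 5) = (250) + (0) + (250) + (0) + (0) + (0) + (0) + (125) = 625.
Reducing mod 11: 625 ≡ 9 (mod 11).
Since F(a, b, c) ≡ 9 ≠ 0 (mod 11), P does NOT lie on the curve.


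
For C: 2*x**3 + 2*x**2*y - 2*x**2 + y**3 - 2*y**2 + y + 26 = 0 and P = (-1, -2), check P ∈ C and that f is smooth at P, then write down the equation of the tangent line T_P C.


Tangent line at P: 18*x + 23*y + 64 = 0.

Step 1: f(-1, -2) = 0, so P lies on C.
Step 2: partial derivatives
  f_x(x, y) = 6*x**2 + 4*x*y - 4*x, f_y(x, y) = 2*x**2 + 3*y**2 - 4*y + 1.
  f_x(P) = 18, f_y(P) = 23 (gradient nonzero, so P is smooth).
Step 3: tangent line at P: 18·(x − -1) + 23·(y − -2) = 0.
Expanding: 18*x + 23*y + 64 = 0.


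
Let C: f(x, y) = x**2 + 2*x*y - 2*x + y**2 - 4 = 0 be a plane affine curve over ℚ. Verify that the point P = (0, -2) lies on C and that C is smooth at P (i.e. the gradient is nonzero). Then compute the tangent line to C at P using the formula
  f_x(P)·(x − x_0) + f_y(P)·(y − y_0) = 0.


Tangent line at P: -6*x - 4*y - 8 = 0.

Step 1: f(0, -2) = 0, so P lies on C.
Step 2: partial derivatives
  f_x(x, y) = 2*x + 2*y - 2, f_y(x, y) = 2*x + 2*y.
  f_x(P) = -6, f_y(P) = -4 (gradient nonzero, so P is smooth).
Step 3: tangent line at P: -6·(x − 0) + -4·(y − -2) = 0.
Expanding: -6*x - 4*y - 8 = 0.


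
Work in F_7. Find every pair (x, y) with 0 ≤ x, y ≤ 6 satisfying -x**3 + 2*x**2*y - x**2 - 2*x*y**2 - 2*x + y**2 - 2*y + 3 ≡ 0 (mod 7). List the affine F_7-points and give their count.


Affine F_7-points: {(3, 1), (3, 5), (4, 4)}; count = 3.

For each of the 49 pairs (x, y) ∈ F_7², evaluate f(x, y) mod 7. Record the zeros.
  x = 0: [0↦3, 1↦2, 2↦3, 3↦6, 4↦4, 5↦4, 6↦6]  zeros at y ∈ ∅
  x = 1: [0↦6, 1↦5, 2↦2, 3↦4, 4↦4, 5↦2, 6↦5]  zeros at y ∈ ∅
  x = 2: [0↦1, 1↦4, 2↦1, 3↦6, 4↦5, 5↦5, 6↦6]  zeros at y ∈ ∅
  x = 3: [0↦3, 1↦0, 2↦1, 3↦6, 4↦1, 5↦0, 6↦3]  zeros at y ∈ {1, 5}
  x = 4: [0↦6, 1↦1, 2↦3, 3↦5, 4↦0, 5↦2, 6↦4]  zeros at y ∈ {4}
  x = 5: [0↦4, 1↦1, 2↦1, 3↦4, 4↦3, 5↦5, 6↦3]  zeros at y ∈ ∅
  x = 6: [0↦5, 1↦1, 2↦3, 3↦4, 4↦4, 5↦3, 6↦1]  zeros at y ∈ ∅
Collecting zeros: affine points = {(3, 1), (3, 5), (4, 4)}.
Total count |C(F_7)_aff| = 3.


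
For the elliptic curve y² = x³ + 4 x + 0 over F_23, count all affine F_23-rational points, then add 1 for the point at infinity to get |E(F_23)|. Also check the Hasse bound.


Affine points = {(0, 0), (2, 4), (2, 19), (3, 4), (3, 19), (7, 7), (7, 16), (9, 11), (9, 12), (11, 8), (11, 15), (13, 8), (13, 15), (15, 10), (15, 13), (17, 6), (17, 17), (18, 4), (18, 19), (19, 9), (19, 14), (22, 8), (22, 15)}; affine count = 23; |E(F_23)| = 24.

Discriminant check: Δ ∝ 4a³ + 27b² = 4·4³ + 27·0² = 4·64 + 27·0 ≡ 3 (mod 23). Nonzero ⇒ E is nonsingular.
For each x ∈ F_23, compute rhs = x³ + 4·x + 0 mod 23, then count y ∈ F_23 with y² ≡ rhs.
  x = 0: rhs = 0, matching y values: 0 (1 points).
  x = 1: rhs = 5, matching y values: none (0 points).
  x = 2: rhs = 16, matching y values: 4, 19 (2 points).
  x = 3: rhs = 16, matching y values: 4, 19 (2 points).
  x = 4: rhs = 11, matching y values: none (0 points).
  x = 5: rhs = 7, matching y values: none (0 points).
  x = 6: rhs = 10, matching y values: none (0 points).
  x = 7: rhs = 3, matching y values: 7, 16 (2 points).
  x = 8: rhs = 15, matching y values: none (0 points).
  x = 9: rhs = 6, matching y values: 11, 12 (2 points).
  x = 10: rhs = 5, matching y values: none (0 points).
  x = 11: rhs = 18, matching y values: 8, 15 (2 points).
  x = 12: rhs = 5, matching y values: none (0 points).
  x = 13: rhs = 18, matching y values: 8, 15 (2 points).
  x = 14: rhs = 17, matching y values: none (0 points).
  x = 15: rhs = 8, matching y values: 10, 13 (2 points).
  x = 16: rhs = 20, matching y values: none (0 points).
  x = 17: rhs = 13, matching y values: 6, 17 (2 points).
  x = 18: rhs = 16, matching y values: 4, 19 (2 points).
  x = 19: rhs = 12, matching y values: 9, 14 (2 points).
  x = 20: rhs = 7, matching y values: none (0 points).
  x = 21: rhs = 7, matching y values: none (0 points).
  x = 22: rhs = 18, matching y values: 8, 15 (2 points).
Total affine count: 23.
Full point count |E(F_23)| = 23 + 1 = 24.
Hasse bound: |24 − (23+1)| = |0| = 0 ≤ 2√23 ≈ 9.5917 ✓.


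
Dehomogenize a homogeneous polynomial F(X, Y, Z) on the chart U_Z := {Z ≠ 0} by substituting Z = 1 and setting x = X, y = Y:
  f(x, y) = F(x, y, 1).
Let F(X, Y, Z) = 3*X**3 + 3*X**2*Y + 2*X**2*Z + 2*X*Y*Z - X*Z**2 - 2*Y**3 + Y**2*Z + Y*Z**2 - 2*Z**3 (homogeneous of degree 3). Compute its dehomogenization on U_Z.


f(x, y) = 3*x**3 + 3*x**2*y + 2*x**2 + 2*x*y - x - 2*y**3 + y**2 + y - 2

On U_Z we set Z = 1. Each monomial c·X^i·Y^j·Z^k in F becomes c·x^i·y^j·1^k = c·x^i·y^j.
Substituting Z = 1: F(X, Y, 1) = 3*x**3 + 3*x**2*y + 2*x**2 + 2*x*y - x - 2*y**3 + y**2 + y - 2.
Note: deg(f) ≤ deg(F) = 3; strict inequality happens when F is divisible by Z (lost terms).


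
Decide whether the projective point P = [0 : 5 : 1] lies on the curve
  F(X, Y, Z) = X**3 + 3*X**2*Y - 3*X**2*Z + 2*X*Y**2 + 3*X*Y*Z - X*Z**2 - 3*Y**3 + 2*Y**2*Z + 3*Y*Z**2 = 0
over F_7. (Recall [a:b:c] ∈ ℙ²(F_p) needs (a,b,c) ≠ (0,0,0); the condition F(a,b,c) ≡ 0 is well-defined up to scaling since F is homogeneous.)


F(0,5,1) ≡ 5 (mod 7); P is NOT on the curve.

Evaluate F(0, 5, 1) term-by-term (mod 7).
  X**3 ↦ 1·0·1·1 = 0
  3*X**2*Y ↦ 3·0·5·1 = 0
  -3*X**2*Z ↦ -3·0·1·1 = 0
  2*X*Y**2 ↦ 2·0·25·1 = 0
  3*X*Y*Z ↦ 3·0·5·1 = 0
  -X*Z**2 ↦ -1·0·1·1 = 0
  -3*Y**3 ↦ -3·1·125·1 = -375
  2*Y**2*Z ↦ 2·1·25·1 = 50
  3*Y*Z**2 ↦ 3·1·5·1 = 15
Sum: F(0, 5, 1) = (0) + (0) + (0) + (0) + (0) + (0) + (-375) + (50) + (15) = -310.
Reducing mod 7: -310 ≡ 5 (mod 7).
Since F(a, b, c) ≡ 5 ≠ 0 (mod 7), P does NOT lie on the curve.


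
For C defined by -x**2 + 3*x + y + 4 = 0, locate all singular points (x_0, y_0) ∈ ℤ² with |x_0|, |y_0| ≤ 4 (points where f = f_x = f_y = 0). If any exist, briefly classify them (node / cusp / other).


No singular points in the scanned grid; C is smooth there.

Compute partial derivatives:
  f_x = 3 - 2*x.
  f_y = 1.
f_y = 1 is a nonzero constant, so f_y never vanishes: no point (x, y) can satisfy f = f_x = f_y = 0. In particular no (x, y) ∈ {−4, ..., 4}² is singular; the curve is smooth.


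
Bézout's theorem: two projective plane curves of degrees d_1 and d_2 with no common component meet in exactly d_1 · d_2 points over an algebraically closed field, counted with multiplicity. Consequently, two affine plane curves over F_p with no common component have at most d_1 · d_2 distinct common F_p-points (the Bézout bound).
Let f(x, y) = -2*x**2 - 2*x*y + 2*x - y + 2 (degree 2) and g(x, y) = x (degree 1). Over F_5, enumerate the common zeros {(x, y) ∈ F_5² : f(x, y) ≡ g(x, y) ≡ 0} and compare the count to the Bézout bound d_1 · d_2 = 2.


Common zeros: {(0, 2)}; count = 1; Bézout bound = 2.

deg(f) = 2, deg(g) = 1, so Bézout bound = 2.
Scan x ∈ F_5. For each x, list the y ∈ F_5 with f(x, y) ≡ 0 and those with g(x, y) ≡ 0 (mod 5); the common zeros in that column are the intersection.
  x = 0: f ≡ 0 at y ∈ {2}; g ≡ 0 at y ∈ {0, 1, 2, 3, 4}; common: {2}.
  x = 1: f ≡ 0 at y ∈ {4}; g ≡ 0 at y ∈ ∅; common: ∅.
  x = 2: f ≡ 0 at y ∈ ∅; g ≡ 0 at y ∈ ∅; common: ∅.
  x = 3: f ≡ 0 at y ∈ {0}; g ≡ 0 at y ∈ ∅; common: ∅.
  x = 4: f ≡ 0 at y ∈ {2}; g ≡ 0 at y ∈ ∅; common: ∅.
Collecting: common zeros = {(0, 2)}, so the count is 1.
Comparison with the Bézout bound: 1 ≤ 2 = deg(f)·deg(g), as expected for curves with no common component (the affine F_5-count falls short of the bound because intersections may lie at infinity, over extension fields, or carry multiplicity).


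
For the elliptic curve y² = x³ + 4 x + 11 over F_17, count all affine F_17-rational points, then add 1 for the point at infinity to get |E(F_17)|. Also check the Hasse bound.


Affine points = {(1, 4), (1, 13), (3, 4), (3, 13), (6, 8), (6, 9), (7, 5), (7, 12), (11, 3), (11, 14), (12, 6), (12, 11), (13, 4), (13, 13)}; affine count = 14; |E(F_17)| = 15.

Discriminant check: Δ ∝ 4a³ + 27b² = 4·4³ + 27·11² = 4·64 + 27·121 ≡ 4 (mod 17). Nonzero ⇒ E is nonsingular.
For each x ∈ F_17, compute rhs = x³ + 4·x + 11 mod 17, then count y ∈ F_17 with y² ≡ rhs.
  x = 0: rhs = 11, matching y values: none (0 points).
  x = 1: rhs = 16, matching y values: 4, 13 (2 points).
  x = 2: rhs = 10, matching y values: none (0 points).
  x = 3: rhs = 16, matching y values: 4, 13 (2 points).
  x = 4: rhs = 6, matching y values: none (0 points).
  x = 5: rhs = 3, matching y values: none (0 points).
  x = 6: rhs = 13, matching y values: 8, 9 (2 points).
  x = 7: rhs = 8, matching y values: 5, 12 (2 points).
  x = 8: rhs = 11, matching y values: none (0 points).
  x = 9: rhs = 11, matching y values: none (0 points).
  x = 10: rhs = 14, matching y values: none (0 points).
  x = 11: rhs = 9, matching y values: 3, 14 (2 points).
  x = 12: rhs = 2, matching y values: 6, 11 (2 points).
  x = 13: rhs = 16, matching y values: 4, 13 (2 points).
  x = 14: rhs = 6, matching y values: none (0 points).
  x = 15: rhs = 12, matching y values: none (0 points).
  x = 16: rhs = 6, matching y values: none (0 points).
Total affine count: 14.
Full point count |E(F_17)| = 14 + 1 = 15.
Hasse bound: |15 − (17+1)| = |-3| = 3 ≤ 2√17 ≈ 8.2462 ✓.


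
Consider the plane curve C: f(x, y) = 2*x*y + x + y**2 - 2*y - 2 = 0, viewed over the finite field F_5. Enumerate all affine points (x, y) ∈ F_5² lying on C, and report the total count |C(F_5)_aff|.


Affine F_5-points: {(1, 1), (1, 4), (2, 0), (2, 3)}; count = 4.

For each of the 25 pairs (x, y) ∈ F_5², evaluate f(x, y) mod 5. Record the zeros.
  x = 0: [0↦3, 1↦2, 2↦3, 3↦1, 4↦1]  zeros at y ∈ ∅
  x = 1: [0↦4, 1↦0, 2↦3, 3↦3, 4↦0]  zeros at y ∈ {1, 4}
  x = 2: [0↦0, 1↦3, 2↦3, 3↦0, 4↦4]  zeros at y ∈ {0, 3}
  x = 3: [0↦1, 1↦1, 2↦3, 3↦2, 4↦3]  zeros at y ∈ ∅
  x = 4: [0↦2, 1↦4, 2↦3, 3↦4, 4↦2]  zeros at y ∈ ∅
Collecting zeros: affine points = {(1, 1), (1, 4), (2, 0), (2, 3)}.
Total count |C(F_5)_aff| = 4.


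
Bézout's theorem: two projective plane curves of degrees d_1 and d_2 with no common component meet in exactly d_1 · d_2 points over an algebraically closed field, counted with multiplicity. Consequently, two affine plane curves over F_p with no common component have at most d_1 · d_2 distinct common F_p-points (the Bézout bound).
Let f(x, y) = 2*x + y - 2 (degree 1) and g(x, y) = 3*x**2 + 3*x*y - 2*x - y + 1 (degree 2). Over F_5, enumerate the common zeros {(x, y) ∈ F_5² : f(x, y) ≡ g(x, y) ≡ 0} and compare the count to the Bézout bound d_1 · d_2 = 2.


Common zeros: {(3, 1), (4, 4)}; count = 2; Bézout bound = 2.

deg(f) = 1, deg(g) = 2, so Bézout bound = 2.
Scan x ∈ F_5. For each x, list the y ∈ F_5 with f(x, y) ≡ 0 and those with g(x, y) ≡ 0 (mod 5); the common zeros in that column are the intersection.
  x = 0: f ≡ 0 at y ∈ {2}; g ≡ 0 at y ∈ {1}; common: ∅.
  x = 1: f ≡ 0 at y ∈ {0}; g ≡ 0 at y ∈ {4}; common: ∅.
  x = 2: f ≡ 0 at y ∈ {3}; g ≡ 0 at y ∈ ∅; common: ∅.
  x = 3: f ≡ 0 at y ∈ {1}; g ≡ 0 at y ∈ {1}; common: {1}.
  x = 4: f ≡ 0 at y ∈ {4}; g ≡ 0 at y ∈ {4}; common: {4}.
Collecting: common zeros = {(3, 1), (4, 4)}, so the count is 2.
Comparison with the Bézout bound: 2 ≤ 2 = deg(f)·deg(g), as expected for curves with no common component (the bound is attained).


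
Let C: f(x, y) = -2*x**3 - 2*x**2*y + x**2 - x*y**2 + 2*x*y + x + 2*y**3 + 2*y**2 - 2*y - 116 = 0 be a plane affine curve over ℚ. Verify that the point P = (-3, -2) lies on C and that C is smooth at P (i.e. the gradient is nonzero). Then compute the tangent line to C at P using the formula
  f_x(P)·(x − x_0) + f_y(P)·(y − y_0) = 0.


Tangent line at P: -91*x - 22*y - 317 = 0.

Step 1: f(-3, -2) = 0, so P lies on C.
Step 2: partial derivatives
  f_x(x, y) = -6*x**2 - 4*x*y + 2*x - y**2 + 2*y + 1, f_y(x, y) = -2*x**2 - 2*x*y + 2*x + 6*y**2 + 4*y - 2.
  f_x(P) = -91, f_y(P) = -22 (gradient nonzero, so P is smooth).
Step 3: tangent line at P: -91·(x − -3) + -22·(y − -2) = 0.
Expanding: -91*x - 22*y - 317 = 0.


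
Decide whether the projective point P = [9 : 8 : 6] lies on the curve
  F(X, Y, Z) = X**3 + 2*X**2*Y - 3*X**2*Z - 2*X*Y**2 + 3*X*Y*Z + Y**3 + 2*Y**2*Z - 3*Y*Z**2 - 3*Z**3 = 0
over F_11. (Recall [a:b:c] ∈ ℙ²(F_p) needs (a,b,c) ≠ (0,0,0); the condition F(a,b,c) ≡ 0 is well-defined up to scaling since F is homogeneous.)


F(9,8,6) ≡ 6 (mod 11); P is NOT on the curve.

Evaluate F(9, 8, 6) term-by-term (mod 11).
  X**3 ↦ 1·729·1·1 = 729
  2*X**2*Y ↦ 2·81·8·1 = 1296
  -3*X**2*Z ↦ -3·81·1·6 = -1458
  -2*X*Y**2 ↦ -2·9·64·1 = -1152
  3*X*Y*Z ↦ 3·9·8·6 = 1296
  Y**3 ↦ 1·1·512·1 = 512
  2*Y**2*Z ↦ 2·1·64·6 = 768
  -3*Y*Z**2 ↦ -3·1·8·36 = -864
  -3*Z**3 ↦ -3·1·1·216 = -648
Sum: F(9, 8, 6) = (729) + (1296) + (-1458) + (-1152) + (1296) + (512) + (768) + (-864) + (-648) = 479.
Reducing mod 11: 479 ≡ 6 (mod 11).
Since F(a, b, c) ≡ 6 ≠ 0 (mod 11), P does NOT lie on the curve.


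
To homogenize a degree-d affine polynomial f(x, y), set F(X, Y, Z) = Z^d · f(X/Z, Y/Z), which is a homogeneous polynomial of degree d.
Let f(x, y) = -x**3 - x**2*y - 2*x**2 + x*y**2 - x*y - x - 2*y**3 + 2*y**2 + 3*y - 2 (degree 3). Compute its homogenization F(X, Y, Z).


F(X, Y, Z) = -X**3 - X**2*Y - 2*X**2*Z + X*Y**2 - X*Y*Z - X*Z**2 - 2*Y**3 + 2*Y**2*Z + 3*Y*Z**2 - 2*Z**3

deg(f) = 3.
Substitute x = X/Z, y = Y/Z into f, then multiply by Z^3.
  monomial -1·x^3·y^0 ↦ -1·X^3·Y^0·Z^0.
  monomial -1·x^2·y^1 ↦ -1·X^2·Y^1·Z^0.
  monomial -2·x^2·y^0 ↦ -2·X^2·Y^0·Z^1.
  monomial 1·x^1·y^2 ↦ 1·X^1·Y^2·Z^0.
  monomial -1·x^1·y^1 ↦ -1·X^1·Y^1·Z^1.
  monomial -1·x^1·y^0 ↦ -1·X^1·Y^0·Z^2.
  monomial -2·x^0·y^3 ↦ -2·X^0·Y^3·Z^0.
  monomial 2·x^0·y^2 ↦ 2·X^0·Y^2·Z^1.
  monomial 3·x^0·y^1 ↦ 3·X^0·Y^1·Z^2.
  monomial -2·x^0·y^0 ↦ -2·X^0·Y^0·Z^3.
Collecting: F(X, Y, Z) = -X**3 - X**2*Y - 2*X**2*Z + X*Y**2 - X*Y*Z - X*Z**2 - 2*Y**3 + 2*Y**2*Z + 3*Y*Z**2 - 2*Z**3.


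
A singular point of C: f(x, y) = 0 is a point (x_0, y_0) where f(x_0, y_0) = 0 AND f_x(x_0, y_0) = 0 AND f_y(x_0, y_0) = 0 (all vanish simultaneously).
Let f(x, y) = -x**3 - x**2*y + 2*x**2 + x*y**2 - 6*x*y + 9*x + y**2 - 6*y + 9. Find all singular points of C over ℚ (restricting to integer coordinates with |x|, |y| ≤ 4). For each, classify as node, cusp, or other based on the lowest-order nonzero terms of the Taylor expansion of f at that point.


Singular points: {(0, 3)}; classification: node.

Compute partial derivatives:
  f_x = -3*x**2 - 2*x*y + 4*x + y**2 - 6*y + 9.
  f_y = -x**2 + 2*x*y - 6*x + 2*y - 6.
Scan x_0 ∈ {−4, ..., 4}. For each x_0, f_y(x_0, y) is a polynomial in y; find its integer roots y ∈ {−4, ..., 4}, then test f_x and f at those candidates.
  x = -4: f_y(-4, y) = 2 - 6*y; no integer root y with |y| ≤ 4.
  x = -3: f_y(-3, y) = 3 - 4*y; no integer root y with |y| ≤ 4.
  x = -2: f_y(-2, y) = 2 - 2*y; vanishes at y ∈ {1}. (-2, 1): f_x = -12 ≠ 0.
  x = -1: f_y(-1, y) = -1; no integer root y with |y| ≤ 4.
  x = 0: f_y(0, y) = 2*y - 6; vanishes at y ∈ {3}. (0, 3): f_x = 0, f = 0 — SINGULAR.
  x = 1: f_y(1, y) = 4*y - 13; no integer root y with |y| ≤ 4.
  x = 2: f_y(2, y) = 6*y - 22; no integer root y with |y| ≤ 4.
  x = 3: f_y(3, y) = 8*y - 33; no integer root y with |y| ≤ 4.
  x = 4: f_y(4, y) = 10*y - 46; no integer root y with |y| ≤ 4.
Only singular point on the grid: (0, 3).
Classify: substitute x = 0 + u, y = 3 + v and expand: f = -u**3 - u**2*v - u**2 + u*v**2 + v**2.
No constant or linear terms (consistent with a singular point). Quadratic part: -u**2 + v**2. Cubic part: -u**3 - u**2*v + u*v**2.
The quadratic part v**2 - u**2 = (v − u)(v + u) splits into two distinct linear factors, so there are two distinct tangent lines y − 3 = ±(x − 0) — this is a node (ordinary double point).
Classification: node.


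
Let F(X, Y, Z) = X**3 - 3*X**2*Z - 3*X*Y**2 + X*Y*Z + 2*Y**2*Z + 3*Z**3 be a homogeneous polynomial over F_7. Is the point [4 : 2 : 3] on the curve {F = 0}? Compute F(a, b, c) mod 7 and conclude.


F(4,2,3) ≡ 1 (mod 7); P is NOT on the curve.

Evaluate F(4, 2, 3) term-by-term (mod 7).
  X**3 ↦ 1·64·1·1 = 64
  -3*X**2*Z ↦ -3·16·1·3 = -144
  -3*X*Y**2 ↦ -3·4·4·1 = -48
  X*Y*Z ↦ 1·4·2·3 = 24
  2*Y**2*Z ↦ 2·1·4·3 = 24
  3*Z**3 ↦ 3·1·1·27 = 81
Sum: F(4, 2, 3) = (64) + (-144) + (-48) + (24) + (24) + (81) = 1.
Reducing mod 7: 1 ≡ 1 (mod 7).
Since F(a, b, c) ≡ 1 ≠ 0 (mod 7), P does NOT lie on the curve.


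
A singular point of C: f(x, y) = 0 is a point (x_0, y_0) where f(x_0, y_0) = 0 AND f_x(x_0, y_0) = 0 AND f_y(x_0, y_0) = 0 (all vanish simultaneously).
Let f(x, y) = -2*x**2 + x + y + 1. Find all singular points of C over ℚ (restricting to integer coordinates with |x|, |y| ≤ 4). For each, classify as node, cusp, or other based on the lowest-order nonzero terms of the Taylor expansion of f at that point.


No singular points in the scanned grid; C is smooth there.

Compute partial derivatives:
  f_x = 1 - 4*x.
  f_y = 1.
f_y = 1 is a nonzero constant, so f_y never vanishes: no point (x, y) can satisfy f = f_x = f_y = 0. In particular no (x, y) ∈ {−4, ..., 4}² is singular; the curve is smooth.


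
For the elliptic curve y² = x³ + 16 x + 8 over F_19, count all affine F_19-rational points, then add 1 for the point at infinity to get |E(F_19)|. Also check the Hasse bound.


Affine points = {(1, 5), (1, 14), (3, 8), (3, 11), (5, 2), (5, 17), (6, 4), (6, 15), (7, 8), (7, 11), (9, 8), (9, 11), (10, 3), (10, 16), (12, 3), (12, 16), (13, 0), (16, 3), (16, 16), (17, 5), (17, 14)}; affine count = 21; |E(F_19)| = 22.

Discriminant check: Δ ∝ 4a³ + 27b² = 4·16³ + 27·8² = 4·4096 + 27·64 ≡ 5 (mod 19). Nonzero ⇒ E is nonsingular.
For each x ∈ F_19, compute rhs = x³ + 16·x + 8 mod 19, then count y ∈ F_19 with y² ≡ rhs.
  x = 0: rhs = 8, matching y values: none (0 points).
  x = 1: rhs = 6, matching y values: 5, 14 (2 points).
  x = 2: rhs = 10, matching y values: none (0 points).
  x = 3: rhs = 7, matching y values: 8, 11 (2 points).
  x = 4: rhs = 3, matching y values: none (0 points).
  x = 5: rhs = 4, matching y values: 2, 17 (2 points).
  x = 6: rhs = 16, matching y values: 4, 15 (2 points).
  x = 7: rhs = 7, matching y values: 8, 11 (2 points).
  x = 8: rhs = 2, matching y values: none (0 points).
  x = 9: rhs = 7, matching y values: 8, 11 (2 points).
  x = 10: rhs = 9, matching y values: 3, 16 (2 points).
  x = 11: rhs = 14, matching y values: none (0 points).
  x = 12: rhs = 9, matching y values: 3, 16 (2 points).
  x = 13: rhs = 0, matching y values: 0 (1 points).
  x = 14: rhs = 12, matching y values: none (0 points).
  x = 15: rhs = 13, matching y values: none (0 points).
  x = 16: rhs = 9, matching y values: 3, 16 (2 points).
  x = 17: rhs = 6, matching y values: 5, 14 (2 points).
  x = 18: rhs = 10, matching y values: none (0 points).
Total affine count: 21.
Full point count |E(F_19)| = 21 + 1 = 22.
Hasse bound: |22 − (19+1)| = |2| = 2 ≤ 2√19 ≈ 8.7178 ✓.
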